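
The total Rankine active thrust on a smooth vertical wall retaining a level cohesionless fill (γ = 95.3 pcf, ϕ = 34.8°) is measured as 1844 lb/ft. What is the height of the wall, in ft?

11.9 ft

K_a = 0.2733. P_a = ½ K_a γ H² ⇒ H = √(2P_a/(K_a γ)).
H = √(2×1844/(0.2733×95.3)) = 11.90 ft.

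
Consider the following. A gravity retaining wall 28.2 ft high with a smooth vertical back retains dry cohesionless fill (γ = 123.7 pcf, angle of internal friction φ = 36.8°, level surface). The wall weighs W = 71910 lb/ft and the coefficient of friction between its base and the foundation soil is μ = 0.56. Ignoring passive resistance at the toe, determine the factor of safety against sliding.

K_a = tan²(45° − 36.8°/2) = 0.2508.
P_a = ½K_aγH² = 0.5×0.2508×123.7×28.2² = 12330 lb/ft, acting at H/3 = 9.400 ft above the base.
FS_sliding = μW / P_a = 0.56×71910 / 12330 = 3.265.

3.26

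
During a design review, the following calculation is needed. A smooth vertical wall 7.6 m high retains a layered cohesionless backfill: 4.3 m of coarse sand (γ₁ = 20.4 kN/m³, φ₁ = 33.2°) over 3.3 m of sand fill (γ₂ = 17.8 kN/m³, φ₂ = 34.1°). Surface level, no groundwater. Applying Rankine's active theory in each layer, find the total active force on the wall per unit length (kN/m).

164 kN/m

K_a1 = tan²(45°−33.2°/2) = 0.2924; K_a2 = tan²(45°−34.1°/2) = 0.2815.
Layer 1: σ at base = K_a1 γ₁ h₁ = 25.65 kPa; P₁ = ½×25.65×4.3 = 55.14.
Layer 2: σ_v at top = γ₁h₁ = 87.72; σ_h top = K_a2×87.72 = 24.70; σ_h base = K_a2×(87.72+17.8×3.3) = 41.23.
P₂ = ½(24.70+41.23)×3.3 = 108.8. Total P_a = 55.14+108.8 = 163.9 kN/m.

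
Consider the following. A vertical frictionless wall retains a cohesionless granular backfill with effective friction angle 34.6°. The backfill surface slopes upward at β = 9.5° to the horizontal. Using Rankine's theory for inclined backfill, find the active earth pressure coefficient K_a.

K_a = cos β · (cos β − √(cos²β − cos²φ)) / (cos β + √(cos²β − cos²φ)).
cos β = 0.9863, cos φ = 0.8231, √(cos²β − cos²φ) = 0.5433.
K_a = 0.9863 × (0.9863 − 0.5433)/(0.9863 + 0.5433) = 0.2856.

0.286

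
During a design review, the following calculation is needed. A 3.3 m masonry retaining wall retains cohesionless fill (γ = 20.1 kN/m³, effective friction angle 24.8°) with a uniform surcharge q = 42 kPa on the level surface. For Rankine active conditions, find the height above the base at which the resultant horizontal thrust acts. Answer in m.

K_a = 0.4090.
Triangular part P₁ = ½K_aγH² = 44.76 at H/3 = 1.100 m; rectangular part P₂ = K_a q H = 56.69 at H/2 = 1.650 m.
ȳ = (P₁·1.100 + P₂·1.650)/(P₁+P₂) = 1.407 m.

1.41 m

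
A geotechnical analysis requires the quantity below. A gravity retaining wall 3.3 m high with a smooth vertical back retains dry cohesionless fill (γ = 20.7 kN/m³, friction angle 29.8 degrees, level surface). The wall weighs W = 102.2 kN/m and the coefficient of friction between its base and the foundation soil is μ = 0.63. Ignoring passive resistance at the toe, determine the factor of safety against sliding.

1.70

K_a = tan²(45° − 29.8°/2) = 0.3360.
P_a = ½K_aγH² = 0.5×0.3360×20.7×3.3² = 37.87 kN/m, acting at H/3 = 1.100 m above the base.
FS_sliding = μW / P_a = 0.63×102.2 / 37.87 = 1.700.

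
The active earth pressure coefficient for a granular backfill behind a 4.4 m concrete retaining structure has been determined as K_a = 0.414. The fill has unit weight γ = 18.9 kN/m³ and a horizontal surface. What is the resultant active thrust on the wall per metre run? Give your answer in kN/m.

75.7 kN/m

P = ½ K_a γ H² = 0.5 × 0.414 × 18.9 × 4.4² = 75.74 kN/m.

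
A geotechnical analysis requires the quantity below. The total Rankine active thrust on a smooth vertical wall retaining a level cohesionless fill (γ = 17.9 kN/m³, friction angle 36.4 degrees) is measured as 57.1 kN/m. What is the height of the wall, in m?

5.00 m

K_a = 0.2552. P_a = ½ K_a γ H² ⇒ H = √(2P_a/(K_a γ)).
H = √(2×57.1/(0.2552×17.9)) = 5.000 m.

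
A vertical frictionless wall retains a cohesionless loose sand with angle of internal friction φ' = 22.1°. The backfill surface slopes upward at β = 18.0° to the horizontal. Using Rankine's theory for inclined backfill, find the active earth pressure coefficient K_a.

K_a = cos β · (cos β − √(cos²β − cos²φ)) / (cos β + √(cos²β − cos²φ)).
cos β = 0.9511, cos φ = 0.9265, √(cos²β − cos²φ) = 0.2146.
K_a = 0.9511 × (0.9511 − 0.2146)/(0.9511 + 0.2146) = 0.6009.

0.601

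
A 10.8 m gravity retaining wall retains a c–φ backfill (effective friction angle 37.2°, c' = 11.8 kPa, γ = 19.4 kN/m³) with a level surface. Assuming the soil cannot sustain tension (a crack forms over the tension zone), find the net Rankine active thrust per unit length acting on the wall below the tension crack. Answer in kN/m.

167 kN/m

K_a = 0.2464; √K_a = 0.4964.
Tension-crack depth z_c = 2c/(γ√K_a) = 2×11.8/(19.4×0.4964) = 2.451 m.
σ_a at base = K_a γ H − 2c√K_a = 0.2464×19.4×10.8 − 2×11.8×0.4964 = 39.91 kPa.
P_a = ½ × 39.91 × (H − z_c) = 0.5×39.91×8.349 = 166.6 kN/m.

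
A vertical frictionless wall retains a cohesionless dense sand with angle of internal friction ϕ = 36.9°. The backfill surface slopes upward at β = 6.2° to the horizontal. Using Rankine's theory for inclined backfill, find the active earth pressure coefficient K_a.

0.253

K_a = cos β · (cos β − √(cos²β − cos²φ)) / (cos β + √(cos²β − cos²φ)).
cos β = 0.9942, cos φ = 0.7997, √(cos²β − cos²φ) = 0.5906.
K_a = 0.9942 × (0.9942 − 0.5906)/(0.9942 + 0.5906) = 0.2531.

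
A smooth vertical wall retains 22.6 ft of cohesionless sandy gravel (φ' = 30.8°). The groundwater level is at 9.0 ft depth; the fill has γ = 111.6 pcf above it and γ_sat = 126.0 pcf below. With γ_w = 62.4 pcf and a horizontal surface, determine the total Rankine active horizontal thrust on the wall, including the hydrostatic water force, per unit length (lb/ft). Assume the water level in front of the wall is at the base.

K_a = tan²(45° − φ/2) = 0.3227.
γ' = 126.0 − 62.4 = 63.60 pcf. Depth below WT = 13.6 ft.
σ'_h at WT = K_a γ d_w = 324.1 psf; at base = 324.1 + K_a γ' × 13.6 = 603.3 psf.
P₁ (0–9.0 ft) = ½×324.1×9.0 = 1459. P₂ (9.0–22.6 ft) = ½(324.1+603.3)×13.6 = 6306.
P_w = ½ γ_w h₂² = 0.5×62.4×13.6² = 5771. Total = 1459+6306+5771 = 13540 lb/ft.

13500 lb/ft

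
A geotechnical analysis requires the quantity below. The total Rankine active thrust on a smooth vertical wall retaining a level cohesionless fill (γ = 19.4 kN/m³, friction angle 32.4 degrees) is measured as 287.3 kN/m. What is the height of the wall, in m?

K_a = 0.3022. P_a = ½ K_a γ H² ⇒ H = √(2P_a/(K_a γ)).
H = √(2×287.3/(0.3022×19.4)) = 9.899 m.

9.90 m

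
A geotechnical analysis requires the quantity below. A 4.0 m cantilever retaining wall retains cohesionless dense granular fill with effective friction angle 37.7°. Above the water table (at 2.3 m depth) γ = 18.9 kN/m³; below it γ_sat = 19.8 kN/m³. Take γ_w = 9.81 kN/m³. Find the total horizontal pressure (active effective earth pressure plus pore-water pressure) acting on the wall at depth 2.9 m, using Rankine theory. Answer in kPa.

17.8 kPa

K_a = (1 − sin φ)/(1 + sin φ) = 0.2411.
γ' = 19.8 − 9.81 = 9.990 kN/m³.
Effective vertical stress at 2.9 m: σ'_v = 18.9×2.3 + 9.990×0.600 = 49.46 kPa.
σ'_h = K_a σ'_v = 0.2411 × 49.46 = 11.92 kPa; u = γ_w × 0.600 = 5.886 kPa.
Total σ_h = 11.92 + 5.886 = 17.81 kPa.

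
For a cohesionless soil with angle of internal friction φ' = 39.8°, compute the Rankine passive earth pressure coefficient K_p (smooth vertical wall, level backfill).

K_p = (1 + sin φ)/(1 − sin φ) = tan²(45° + 39.8°/2) = 4.557.

4.56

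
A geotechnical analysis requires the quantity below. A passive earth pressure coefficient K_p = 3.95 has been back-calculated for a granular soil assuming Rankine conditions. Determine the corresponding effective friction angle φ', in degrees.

36.6°

K_p = (1+sin φ)/(1−sin φ) ⇒ sin φ = (K_p − 1)/(K_p + 1) = 0.5960.
φ = arcsin(0.5960) = 36.58°.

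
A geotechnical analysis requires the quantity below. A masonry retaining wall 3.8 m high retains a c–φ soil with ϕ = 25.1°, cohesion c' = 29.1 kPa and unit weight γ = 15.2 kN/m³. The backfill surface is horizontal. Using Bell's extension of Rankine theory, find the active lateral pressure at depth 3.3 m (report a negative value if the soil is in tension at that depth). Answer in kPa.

K_a = (1 − sin φ)/(1 + sin φ) = 0.4043.
σ_a = K_a γ z − 2c√K_a = 0.4043×15.2×3.3 − 2×29.1×0.6358 = -16.73 kPa.

-16.7 kPa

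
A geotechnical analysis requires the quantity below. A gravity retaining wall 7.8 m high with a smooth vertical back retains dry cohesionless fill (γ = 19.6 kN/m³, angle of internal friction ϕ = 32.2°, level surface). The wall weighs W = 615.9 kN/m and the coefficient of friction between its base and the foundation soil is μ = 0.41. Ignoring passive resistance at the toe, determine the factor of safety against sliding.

K_a = tan²(45° − 32.2°/2) = 0.3047.
P_a = ½K_aγH² = 0.5×0.3047×19.6×7.8² = 181.7 kN/m, acting at H/3 = 2.600 m above the base.
FS_sliding = μW / P_a = 0.41×615.9 / 181.7 = 1.390.

1.39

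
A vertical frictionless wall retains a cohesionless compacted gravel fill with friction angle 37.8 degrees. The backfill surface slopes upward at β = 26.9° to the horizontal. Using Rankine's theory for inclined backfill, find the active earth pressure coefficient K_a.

K_a = cos β · (cos β − √(cos²β − cos²φ)) / (cos β + √(cos²β − cos²φ)).
cos β = 0.8918, cos φ = 0.7902, √(cos²β − cos²φ) = 0.4135.
K_a = 0.8918 × (0.8918 − 0.4135)/(0.8918 + 0.4135) = 0.3268.

0.327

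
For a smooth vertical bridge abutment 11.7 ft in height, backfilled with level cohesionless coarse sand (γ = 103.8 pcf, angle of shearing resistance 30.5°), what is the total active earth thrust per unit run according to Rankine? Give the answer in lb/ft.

2320 lb/ft

K_a = tan²(45° − φ/2) = 0.3267.
P_a = ½ K_a γ H² = 0.5 × 0.3267 × 103.8 × 11.7² = 2321 lb/ft.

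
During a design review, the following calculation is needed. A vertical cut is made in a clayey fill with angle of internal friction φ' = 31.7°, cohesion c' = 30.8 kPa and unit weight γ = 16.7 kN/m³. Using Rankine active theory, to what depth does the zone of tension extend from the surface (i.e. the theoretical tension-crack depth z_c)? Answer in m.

K_a = tan²(45° − 31.7°/2) = 0.3111; √K_a = 0.5577.
The active pressure is zero where K_a γ z = 2c√K_a, so z_c = 2c/(γ√K_a) = 2×30.8/(16.7×0.5577) = 6.614 m.

6.61 m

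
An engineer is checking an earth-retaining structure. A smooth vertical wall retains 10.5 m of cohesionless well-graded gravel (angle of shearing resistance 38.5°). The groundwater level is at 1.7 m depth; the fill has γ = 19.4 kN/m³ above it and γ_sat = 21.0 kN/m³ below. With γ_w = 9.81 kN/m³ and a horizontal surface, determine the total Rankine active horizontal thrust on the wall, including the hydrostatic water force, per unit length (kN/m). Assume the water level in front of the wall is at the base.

K_a = tan²(45° − φ/2) = 0.2327.
γ' = 21.0 − 9.81 = 11.19 kN/m³. Depth below WT = 8.8 m.
σ'_h at WT = K_a γ d_w = 7.673 kPa; at base = 7.673 + K_a γ' × 8.8 = 30.58 kPa.
P₁ (0–1.7 m) = ½×7.673×1.7 = 6.522. P₂ (1.7–10.5 m) = ½(7.673+30.58)×8.8 = 168.3.
P_w = ½ γ_w h₂² = 0.5×9.81×8.8² = 379.8. Total = 6.522+168.3+379.8 = 554.7 kN/m.

555 kN/m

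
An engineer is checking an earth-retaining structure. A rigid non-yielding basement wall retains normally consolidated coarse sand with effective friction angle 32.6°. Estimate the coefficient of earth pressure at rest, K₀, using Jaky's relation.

K₀ = 1 − sin φ' = 1 − sin 32.6° = 0.4612.

0.461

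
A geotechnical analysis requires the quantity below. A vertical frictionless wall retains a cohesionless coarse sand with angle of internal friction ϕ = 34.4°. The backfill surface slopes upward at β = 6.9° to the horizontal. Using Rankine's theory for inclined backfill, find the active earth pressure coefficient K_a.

K_a = cos β · (cos β − √(cos²β − cos²φ)) / (cos β + √(cos²β − cos²φ)).
cos β = 0.9928, cos φ = 0.8251, √(cos²β − cos²φ) = 0.5520.
K_a = 0.9928 × (0.9928 − 0.5520)/(0.9928 + 0.5520) = 0.2832.

0.283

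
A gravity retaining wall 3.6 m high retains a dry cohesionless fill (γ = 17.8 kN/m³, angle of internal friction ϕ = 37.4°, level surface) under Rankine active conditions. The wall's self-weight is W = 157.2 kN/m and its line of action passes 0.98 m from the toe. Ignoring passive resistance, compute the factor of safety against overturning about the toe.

K_a = tan²(45° − 37.4°/2) = 0.2443.
P_a = ½K_aγH² = 0.5×0.2443×17.8×3.6² = 28.17 kN/m, acting at H/3 = 1.200 m above the base.
Overturning moment M_o = P_a × H/3 = 28.17 × 1.200 = 33.81.
Resisting moment M_r = W × 0.98 = 157.2 × 0.98 = 154.1.
FS_overturning = M_r/M_o = 154.1/33.81 = 4.557.

4.56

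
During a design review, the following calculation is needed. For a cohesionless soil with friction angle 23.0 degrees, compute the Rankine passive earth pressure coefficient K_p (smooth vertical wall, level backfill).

2.28

K_p = (1 + sin φ)/(1 − sin φ) = tan²(45° + 23.0°/2) = 2.283.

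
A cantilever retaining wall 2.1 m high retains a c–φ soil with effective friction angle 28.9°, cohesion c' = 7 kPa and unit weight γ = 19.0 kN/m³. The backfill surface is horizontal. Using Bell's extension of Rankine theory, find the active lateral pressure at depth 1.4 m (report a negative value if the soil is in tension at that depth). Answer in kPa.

K_a = (1 − sin φ)/(1 + sin φ) = 0.3484.
σ_a = K_a γ z − 2c√K_a = 0.3484×19.0×1.4 − 2×7×0.5902 = 1.003 kPa.

1.00 kPa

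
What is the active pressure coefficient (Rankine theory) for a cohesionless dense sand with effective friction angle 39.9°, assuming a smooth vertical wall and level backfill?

K_a = tan²(45° − φ/2) = tan²(25.05°) = 0.2184.

0.218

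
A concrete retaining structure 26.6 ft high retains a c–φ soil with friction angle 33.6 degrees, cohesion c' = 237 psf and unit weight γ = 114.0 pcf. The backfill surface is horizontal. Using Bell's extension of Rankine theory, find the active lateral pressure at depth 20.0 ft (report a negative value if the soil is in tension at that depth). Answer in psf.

401 psf

K_a = (1 − sin φ)/(1 + sin φ) = 0.2875.
σ_a = K_a γ z − 2c√K_a = 0.2875×114.0×20.0 − 2×237×0.5362 = 401.4 psf.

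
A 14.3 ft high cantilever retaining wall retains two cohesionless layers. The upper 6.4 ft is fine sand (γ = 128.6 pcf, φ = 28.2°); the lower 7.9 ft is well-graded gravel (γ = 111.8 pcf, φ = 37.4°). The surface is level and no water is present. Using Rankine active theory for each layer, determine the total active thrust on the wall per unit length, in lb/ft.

K_a1 = tan²(45°−28.2°/2) = 0.3582; K_a2 = tan²(45°−37.4°/2) = 0.2443.
Layer 1: σ at base = K_a1 γ₁ h₁ = 294.8 psf; P₁ = ½×294.8×6.4 = 943.4.
Layer 2: σ_v at top = γ₁h₁ = 823.0; σ_h top = K_a2×823.0 = 201.0; σ_h base = K_a2×(823.0+111.8×7.9) = 416.8.
P₂ = ½(201.0+416.8)×7.9 = 2440. Total P_a = 943.4+2440 = 3384 lb/ft.

3380 lb/ft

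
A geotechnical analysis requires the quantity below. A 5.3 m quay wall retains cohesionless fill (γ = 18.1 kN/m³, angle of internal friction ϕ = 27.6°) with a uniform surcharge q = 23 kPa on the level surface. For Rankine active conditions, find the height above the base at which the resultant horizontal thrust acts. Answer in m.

K_a = 0.3668.
Triangular part P₁ = ½K_aγH² = 93.24 at H/3 = 1.767 m; rectangular part P₂ = K_a q H = 44.71 at H/2 = 2.650 m.
ȳ = (P₁·1.767 + P₂·2.650)/(P₁+P₂) = 2.053 m.

2.05 m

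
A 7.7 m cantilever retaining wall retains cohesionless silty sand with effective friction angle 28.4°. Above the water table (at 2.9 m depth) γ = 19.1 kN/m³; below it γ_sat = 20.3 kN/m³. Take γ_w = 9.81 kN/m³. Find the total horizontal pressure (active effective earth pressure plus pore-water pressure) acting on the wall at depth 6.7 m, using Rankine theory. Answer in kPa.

K_a = (1 − sin φ)/(1 + sin φ) = 0.3554.
γ' = 20.3 − 9.81 = 10.49 kN/m³.
Effective vertical stress at 6.7 m: σ'_v = 19.1×2.9 + 10.49×3.80 = 95.25 kPa.
σ'_h = K_a σ'_v = 0.3554 × 95.25 = 33.85 kPa; u = γ_w × 3.80 = 37.28 kPa.
Total σ_h = 33.85 + 37.28 = 71.13 kPa.

71.1 kPa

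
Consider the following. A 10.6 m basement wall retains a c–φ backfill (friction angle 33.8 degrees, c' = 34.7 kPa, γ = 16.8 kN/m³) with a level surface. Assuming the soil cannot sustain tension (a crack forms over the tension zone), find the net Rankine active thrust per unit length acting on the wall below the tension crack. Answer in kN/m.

19.6 kN/m

K_a = 0.2851; √K_a = 0.5340.
Tension-crack depth z_c = 2c/(γ√K_a) = 2×34.7/(16.8×0.5340) = 7.737 m.
σ_a at base = K_a γ H − 2c√K_a = 0.2851×16.8×10.6 − 2×34.7×0.5340 = 13.71 kPa.
P_a = ½ × 13.71 × (H − z_c) = 0.5×13.71×2.863 = 19.64 kN/m.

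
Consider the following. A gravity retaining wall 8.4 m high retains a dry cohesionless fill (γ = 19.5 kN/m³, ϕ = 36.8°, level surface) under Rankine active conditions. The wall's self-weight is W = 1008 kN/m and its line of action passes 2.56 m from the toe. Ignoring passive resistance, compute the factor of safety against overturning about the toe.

5.34

K_a = tan²(45° − 36.8°/2) = 0.2508.
P_a = ½K_aγH² = 0.5×0.2508×19.5×8.4² = 172.5 kN/m, acting at H/3 = 2.800 m above the base.
Overturning moment M_o = P_a × H/3 = 172.5 × 2.800 = 483.0.
Resisting moment M_r = W × 2.56 = 1008 × 2.56 = 2580.
FS_overturning = M_r/M_o = 2580/483.0 = 5.342.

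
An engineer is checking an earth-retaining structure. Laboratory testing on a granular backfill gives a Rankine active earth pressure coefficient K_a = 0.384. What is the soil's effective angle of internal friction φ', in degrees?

26.4°

K_a = tan²(45° − φ/2) ⇒ 45° − φ/2 = arctan(√0.384) = 31.79°.
φ = 2(45° − 31.79°) = 26.43°.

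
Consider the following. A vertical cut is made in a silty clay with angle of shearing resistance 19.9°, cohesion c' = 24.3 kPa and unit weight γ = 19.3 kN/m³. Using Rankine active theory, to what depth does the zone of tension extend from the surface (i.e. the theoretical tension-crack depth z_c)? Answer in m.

3.59 m

K_a = tan²(45° − 19.9°/2) = 0.4921; √K_a = 0.7015.
The active pressure is zero where K_a γ z = 2c√K_a, so z_c = 2c/(γ√K_a) = 2×24.3/(19.3×0.7015) = 3.590 m.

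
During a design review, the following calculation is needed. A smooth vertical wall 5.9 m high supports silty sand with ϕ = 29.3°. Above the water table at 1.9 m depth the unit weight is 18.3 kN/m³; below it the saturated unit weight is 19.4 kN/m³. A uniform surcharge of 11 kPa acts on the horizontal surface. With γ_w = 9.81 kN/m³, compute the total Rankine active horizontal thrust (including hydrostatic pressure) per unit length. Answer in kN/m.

186 kN/m

K_a = tan²(45° − φ/2) = 0.3428.
γ' = 19.4 − 9.81 = 9.590 kN/m³. h₂ = H − d_w = 4.0 m.
σ'_h: at surface K_a·q = 3.771; at WT K_a(q+γd_w) = 15.69; at base K_a(q+γd_w+γ'h₂) = 28.84 kPa.
P₁ = ½(3.771+15.69)×1.9 = 18.49; P₂ = ½(15.69+28.84)×4.0 = 89.07; P_w = ½γ_w h₂² = 78.48.
Total = 18.49+89.07+78.48 = 186.0 kN/m.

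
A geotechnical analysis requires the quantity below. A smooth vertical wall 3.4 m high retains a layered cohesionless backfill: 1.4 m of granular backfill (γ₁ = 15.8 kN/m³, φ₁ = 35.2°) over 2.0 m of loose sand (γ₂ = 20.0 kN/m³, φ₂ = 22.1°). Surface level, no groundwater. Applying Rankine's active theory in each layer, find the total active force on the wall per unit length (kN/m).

K_a1 = tan²(45°−35.2°/2) = 0.2687; K_a2 = tan²(45°−22.1°/2) = 0.4533.
Layer 1: σ at base = K_a1 γ₁ h₁ = 5.943 kPa; P₁ = ½×5.943×1.4 = 4.160.
Layer 2: σ_v at top = γ₁h₁ = 22.12; σ_h top = K_a2×22.12 = 10.03; σ_h base = K_a2×(22.12+20.0×2.0) = 28.16.
P₂ = ½(10.03+28.16)×2.0 = 38.18. Total P_a = 4.160+38.18 = 42.34 kN/m.

42.3 kN/m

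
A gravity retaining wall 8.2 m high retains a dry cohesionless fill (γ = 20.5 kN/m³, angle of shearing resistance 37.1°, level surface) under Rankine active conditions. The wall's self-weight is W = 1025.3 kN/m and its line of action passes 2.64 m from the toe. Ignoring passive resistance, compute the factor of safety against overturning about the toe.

K_a = tan²(45° − 37.1°/2) = 0.2475.
P_a = ½K_aγH² = 0.5×0.2475×20.5×8.2² = 170.6 kN/m, acting at H/3 = 2.733 m above the base.
Overturning moment M_o = P_a × H/3 = 170.6 × 2.733 = 466.2.
Resisting moment M_r = W × 2.64 = 1025.3 × 2.64 = 2707.
FS_overturning = M_r/M_o = 2707/466.2 = 5.805.

5.81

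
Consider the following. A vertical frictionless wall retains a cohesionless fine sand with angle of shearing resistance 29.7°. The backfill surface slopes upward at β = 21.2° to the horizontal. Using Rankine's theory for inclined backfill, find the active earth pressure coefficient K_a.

0.435

K_a = cos β · (cos β − √(cos²β − cos²φ)) / (cos β + √(cos²β − cos²φ)).
cos β = 0.9323, cos φ = 0.8686, √(cos²β − cos²φ) = 0.3387.
K_a = 0.9323 × (0.9323 − 0.3387)/(0.9323 + 0.3387) = 0.4355.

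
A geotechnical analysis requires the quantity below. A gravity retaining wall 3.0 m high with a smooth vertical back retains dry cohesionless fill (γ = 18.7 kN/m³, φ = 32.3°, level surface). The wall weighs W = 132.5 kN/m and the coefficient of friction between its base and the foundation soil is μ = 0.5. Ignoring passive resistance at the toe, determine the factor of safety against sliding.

K_a = tan²(45° − 32.3°/2) = 0.3035.
P_a = ½K_aγH² = 0.5×0.3035×18.7×3.0² = 25.54 kN/m, acting at H/3 = 1.000 m above the base.
FS_sliding = μW / P_a = 0.5×132.5 / 25.54 = 2.594.

2.59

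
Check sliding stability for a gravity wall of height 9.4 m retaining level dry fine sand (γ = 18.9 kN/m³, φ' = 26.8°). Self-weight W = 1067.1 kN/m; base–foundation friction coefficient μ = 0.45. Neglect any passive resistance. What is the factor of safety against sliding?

K_a = tan²(45° − 26.8°/2) = 0.3785.
P_a = ½K_aγH² = 0.5×0.3785×18.9×9.4² = 316.0 kN/m, acting at H/3 = 3.133 m above the base.
FS_sliding = μW / P_a = 0.45×1067.1 / 316.0 = 1.519.

1.52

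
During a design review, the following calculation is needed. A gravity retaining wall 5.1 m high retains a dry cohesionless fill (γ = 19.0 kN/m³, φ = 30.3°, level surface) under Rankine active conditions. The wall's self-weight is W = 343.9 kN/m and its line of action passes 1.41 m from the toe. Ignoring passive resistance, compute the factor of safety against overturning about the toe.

K_a = tan²(45° − 30.3°/2) = 0.3293.
P_a = ½K_aγH² = 0.5×0.3293×19.0×5.1² = 81.37 kN/m, acting at H/3 = 1.700 m above the base.
Overturning moment M_o = P_a × H/3 = 81.37 × 1.700 = 138.3.
Resisting moment M_r = W × 1.41 = 343.9 × 1.41 = 484.9.
FS_overturning = M_r/M_o = 484.9/138.3 = 3.505.

3.51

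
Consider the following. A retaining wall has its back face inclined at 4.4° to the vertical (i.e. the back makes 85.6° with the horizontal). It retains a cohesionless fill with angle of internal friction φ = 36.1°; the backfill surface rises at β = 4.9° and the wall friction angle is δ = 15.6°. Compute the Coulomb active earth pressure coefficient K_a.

0.282

K_a = sin²(α+φ) / [sin²α · sin(α−δ) · (1 + √{sin(φ+δ)sin(φ−β) / (sin(α−δ)sin(α+β))})²].
With α = 85.6°, φ = 36.1°, δ = 15.6°, β = 4.9°: K_a = 0.2820.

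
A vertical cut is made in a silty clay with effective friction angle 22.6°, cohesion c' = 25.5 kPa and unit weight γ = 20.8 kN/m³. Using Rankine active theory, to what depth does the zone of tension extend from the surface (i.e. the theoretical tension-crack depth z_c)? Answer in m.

3.68 m

K_a = tan²(45° − 22.6°/2) = 0.4448; √K_a = 0.6669.
The active pressure is zero where K_a γ z = 2c√K_a, so z_c = 2c/(γ√K_a) = 2×25.5/(20.8×0.6669) = 3.677 m.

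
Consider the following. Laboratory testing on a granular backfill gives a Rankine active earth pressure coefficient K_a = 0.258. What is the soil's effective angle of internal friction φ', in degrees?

K_a = tan²(45° − φ/2) ⇒ 45° − φ/2 = arctan(√0.258) = 26.93°.
φ = 2(45° − 26.93°) = 36.14°.

36.1°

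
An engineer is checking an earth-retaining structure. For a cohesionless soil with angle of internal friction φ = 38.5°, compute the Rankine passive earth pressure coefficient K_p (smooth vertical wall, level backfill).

K_p = (1 + sin φ)/(1 − sin φ) = tan²(45° + 38.5°/2) = 4.298.

4.30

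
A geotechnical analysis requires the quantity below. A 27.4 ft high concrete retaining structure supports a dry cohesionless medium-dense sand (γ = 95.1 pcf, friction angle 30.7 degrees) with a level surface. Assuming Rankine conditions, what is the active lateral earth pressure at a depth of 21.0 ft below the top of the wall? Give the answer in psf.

647 psf

K_a = (1 − sin φ)/(1 + sin φ) = 0.3240.
σ_h = K_a γ z = 0.3240 × 95.1 × 21.0 = 647.1 psf.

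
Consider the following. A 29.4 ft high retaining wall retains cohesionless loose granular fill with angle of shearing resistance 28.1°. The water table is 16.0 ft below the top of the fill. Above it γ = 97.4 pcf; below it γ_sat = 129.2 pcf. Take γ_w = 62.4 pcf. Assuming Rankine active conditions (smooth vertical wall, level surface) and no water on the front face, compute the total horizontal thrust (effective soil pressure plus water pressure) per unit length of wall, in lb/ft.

19800 lb/ft

K_a = tan²(45° − φ/2) = 0.3596.
γ' = 129.2 − 62.4 = 66.80 pcf. Depth below WT = 13.4 ft.
σ'_h at WT = K_a γ d_w = 560.4 psf; at base = 560.4 + K_a γ' × 13.4 = 882.3 psf.
P₁ (0–16.0 ft) = ½×560.4×16.0 = 4483. P₂ (16.0–29.4 ft) = ½(560.4+882.3)×13.4 = 9666.
P_w = ½ γ_w h₂² = 0.5×62.4×13.4² = 5602. Total = 4483+9666+5602 = 19750 lb/ft.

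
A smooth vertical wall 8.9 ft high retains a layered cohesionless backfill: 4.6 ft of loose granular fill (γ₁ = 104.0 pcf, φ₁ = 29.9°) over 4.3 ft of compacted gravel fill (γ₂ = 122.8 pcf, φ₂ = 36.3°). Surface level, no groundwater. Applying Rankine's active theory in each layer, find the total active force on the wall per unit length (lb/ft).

K_a1 = tan²(45°−29.9°/2) = 0.3347; K_a2 = tan²(45°−36.3°/2) = 0.2563.
Layer 1: σ at base = K_a1 γ₁ h₁ = 160.1 psf; P₁ = ½×160.1×4.6 = 368.3.
Layer 2: σ_v at top = γ₁h₁ = 478.4; σ_h top = K_a2×478.4 = 122.6; σ_h base = K_a2×(478.4+122.8×4.3) = 257.9.
P₂ = ½(122.6+257.9)×4.3 = 818.1. Total P_a = 368.3+818.1 = 1186 lb/ft.

1190 lb/ft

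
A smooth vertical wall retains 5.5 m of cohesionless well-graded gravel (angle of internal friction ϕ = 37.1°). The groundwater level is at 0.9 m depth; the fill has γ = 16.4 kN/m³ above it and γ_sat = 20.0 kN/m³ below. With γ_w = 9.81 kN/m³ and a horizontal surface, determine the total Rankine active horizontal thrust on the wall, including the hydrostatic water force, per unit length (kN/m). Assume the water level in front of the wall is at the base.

K_a = tan²(45° − φ/2) = 0.2475.
γ' = 20.0 − 9.81 = 10.19 kN/m³. Depth below WT = 4.6 m.
σ'_h at WT = K_a γ d_w = 3.653 kPa; at base = 3.653 + K_a γ' × 4.6 = 15.25 kPa.
P₁ (0–0.9 m) = ½×3.653×0.9 = 1.644. P₂ (0.9–5.5 m) = ½(3.653+15.25)×4.6 = 43.49.
P_w = ½ γ_w h₂² = 0.5×9.81×4.6² = 103.8. Total = 1.644+43.49+103.8 = 148.9 kN/m.

149 kN/m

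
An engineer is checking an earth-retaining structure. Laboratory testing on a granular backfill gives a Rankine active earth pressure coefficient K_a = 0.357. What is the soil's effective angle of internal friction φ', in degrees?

28.3°

K_a = tan²(45° − φ/2) ⇒ 45° − φ/2 = arctan(√0.357) = 30.86°.
φ = 2(45° − 30.86°) = 28.28°.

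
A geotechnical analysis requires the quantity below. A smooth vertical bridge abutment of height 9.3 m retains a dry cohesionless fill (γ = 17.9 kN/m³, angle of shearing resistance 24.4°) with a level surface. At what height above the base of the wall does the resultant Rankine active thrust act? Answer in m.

3.10 m

K_a = 0.4153.
The pressure distribution is triangular, so the resultant acts at H/3 above the base = 9.3/3 = 3.100 m.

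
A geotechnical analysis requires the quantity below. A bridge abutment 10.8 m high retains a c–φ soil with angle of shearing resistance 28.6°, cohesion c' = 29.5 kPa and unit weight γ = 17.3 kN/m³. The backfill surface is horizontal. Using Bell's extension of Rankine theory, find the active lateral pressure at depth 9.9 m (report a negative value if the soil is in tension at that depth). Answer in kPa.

25.3 kPa

K_a = (1 − sin φ)/(1 + sin φ) = 0.3525.
σ_a = K_a γ z − 2c√K_a = 0.3525×17.3×9.9 − 2×29.5×0.5938 = 25.35 kPa.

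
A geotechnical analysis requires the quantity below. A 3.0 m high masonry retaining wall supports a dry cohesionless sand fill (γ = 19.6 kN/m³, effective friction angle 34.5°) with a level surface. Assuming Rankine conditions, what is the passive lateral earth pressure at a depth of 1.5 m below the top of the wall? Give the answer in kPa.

K_p = (1 + sin φ)/(1 − sin φ) = 3.613.
σ_h = K_p γ z = 3.613 × 19.6 × 1.5 = 106.2 kPa.

106 kPa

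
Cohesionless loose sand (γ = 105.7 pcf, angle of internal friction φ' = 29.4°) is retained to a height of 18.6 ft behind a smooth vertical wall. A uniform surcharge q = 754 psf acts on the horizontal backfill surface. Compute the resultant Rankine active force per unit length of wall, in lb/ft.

K_a = tan²(45° − φ/2) = 0.3415.
Soil triangle: ½ K_a γ H² = 0.5×0.3415×105.7×18.6² = 6243 lb/ft.
Surcharge rectangle: K_a q H = 0.3415×754×18.6 = 4789 lb/ft.
Total = 6243 + 4789 = 11030 lb/ft.

11000 lb/ft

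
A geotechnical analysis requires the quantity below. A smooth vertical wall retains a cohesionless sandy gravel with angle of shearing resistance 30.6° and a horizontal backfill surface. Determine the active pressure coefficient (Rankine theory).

0.325

K_a = tan²(45° − φ/2) = tan²(29.70°) = 0.3253.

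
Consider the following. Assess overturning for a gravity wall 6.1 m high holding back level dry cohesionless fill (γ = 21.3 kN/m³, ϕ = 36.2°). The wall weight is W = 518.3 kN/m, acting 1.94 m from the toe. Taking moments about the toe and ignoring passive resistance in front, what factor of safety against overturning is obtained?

K_a = tan²(45° − 36.2°/2) = 0.2574.
P_a = ½K_aγH² = 0.5×0.2574×21.3×6.1² = 102.0 kN/m, acting at H/3 = 2.033 m above the base.
Overturning moment M_o = P_a × H/3 = 102.0 × 2.033 = 207.4.
Resisting moment M_r = W × 1.94 = 518.3 × 1.94 = 1006.
FS_overturning = M_r/M_o = 1006/207.4 = 4.848.

4.85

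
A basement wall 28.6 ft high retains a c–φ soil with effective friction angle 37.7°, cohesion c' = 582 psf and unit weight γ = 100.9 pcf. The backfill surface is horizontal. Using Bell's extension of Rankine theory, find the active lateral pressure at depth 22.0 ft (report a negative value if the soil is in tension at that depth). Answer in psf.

-36.4 psf

K_a = (1 − sin φ)/(1 + sin φ) = 0.2411.
σ_a = K_a γ z − 2c√K_a = 0.2411×100.9×22.0 − 2×582×0.4910 = -36.40 psf.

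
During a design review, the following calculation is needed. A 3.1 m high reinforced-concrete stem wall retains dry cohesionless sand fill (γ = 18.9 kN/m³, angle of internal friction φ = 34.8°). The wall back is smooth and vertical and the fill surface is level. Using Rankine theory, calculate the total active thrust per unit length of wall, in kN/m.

K_a = tan²(45° − φ/2) = 0.2733.
P_a = ½ K_a γ H² = 0.5 × 0.2733 × 18.9 × 3.1² = 24.82 kN/m.

24.8 kN/m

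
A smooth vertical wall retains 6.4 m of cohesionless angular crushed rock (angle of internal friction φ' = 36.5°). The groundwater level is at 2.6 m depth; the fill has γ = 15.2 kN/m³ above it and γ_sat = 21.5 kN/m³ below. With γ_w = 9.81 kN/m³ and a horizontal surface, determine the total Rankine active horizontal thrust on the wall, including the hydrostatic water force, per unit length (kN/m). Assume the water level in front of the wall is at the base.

K_a = tan²(45° − φ/2) = 0.2541.
γ' = 21.5 − 9.81 = 11.69 kN/m³. Depth below WT = 3.8 m.
σ'_h at WT = K_a γ d_w = 10.04 kPa; at base = 10.04 + K_a γ' × 3.8 = 21.33 kPa.
P₁ (0–2.6 m) = ½×10.04×2.6 = 13.05. P₂ (2.6–6.4 m) = ½(10.04+21.33)×3.8 = 59.60.
P_w = ½ γ_w h₂² = 0.5×9.81×3.8² = 70.83. Total = 13.05+59.60+70.83 = 143.5 kN/m.

143 kN/m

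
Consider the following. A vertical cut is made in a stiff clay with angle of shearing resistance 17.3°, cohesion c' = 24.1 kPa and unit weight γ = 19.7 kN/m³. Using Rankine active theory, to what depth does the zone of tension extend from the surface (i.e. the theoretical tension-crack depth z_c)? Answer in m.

K_a = tan²(45° − 17.3°/2) = 0.5416; √K_a = 0.7359.
The active pressure is zero where K_a γ z = 2c√K_a, so z_c = 2c/(γ√K_a) = 2×24.1/(19.7×0.7359) = 3.325 m.

3.32 m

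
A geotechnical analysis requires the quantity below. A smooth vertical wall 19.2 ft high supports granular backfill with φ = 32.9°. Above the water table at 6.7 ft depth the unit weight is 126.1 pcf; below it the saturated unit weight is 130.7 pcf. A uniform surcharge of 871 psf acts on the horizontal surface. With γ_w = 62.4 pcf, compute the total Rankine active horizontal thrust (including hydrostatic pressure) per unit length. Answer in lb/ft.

15400 lb/ft

K_a = tan²(45° − φ/2) = 0.2960.
γ' = 130.7 − 62.4 = 68.30 pcf. h₂ = H − d_w = 12.5 ft.
σ'_h: at surface K_a·q = 257.8; at WT K_a(q+γd_w) = 507.9; at base K_a(q+γd_w+γ'h₂) = 760.7 psf.
P₁ = ½(257.8+507.9)×6.7 = 2565; P₂ = ½(507.9+760.7)×12.5 = 7929; P_w = ½γ_w h₂² = 4875.
Total = 2565+7929+4875 = 15370 lb/ft.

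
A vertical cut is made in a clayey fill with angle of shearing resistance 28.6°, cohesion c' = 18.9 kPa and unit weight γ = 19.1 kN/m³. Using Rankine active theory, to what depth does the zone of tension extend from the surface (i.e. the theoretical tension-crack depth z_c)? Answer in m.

3.33 m

K_a = tan²(45° − 28.6°/2) = 0.3525; √K_a = 0.5938.
The active pressure is zero where K_a γ z = 2c√K_a, so z_c = 2c/(γ√K_a) = 2×18.9/(19.1×0.5938) = 3.333 m.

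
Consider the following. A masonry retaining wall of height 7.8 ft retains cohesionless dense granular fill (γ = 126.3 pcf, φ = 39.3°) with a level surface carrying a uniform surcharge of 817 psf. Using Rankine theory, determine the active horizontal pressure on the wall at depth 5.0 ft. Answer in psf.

325 psf

K_a = (1 − sin φ)/(1 + sin φ) = 0.2245.
σ_v = γz + q = 126.3 × 5.0 + 817 = 1448 psf.
σ_h = K_a σ_v = 0.2245 × 1448 = 325.1 psf.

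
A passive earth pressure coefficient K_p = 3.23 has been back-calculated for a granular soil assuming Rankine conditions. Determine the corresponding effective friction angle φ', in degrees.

31.8°

K_p = (1+sin φ)/(1−sin φ) ⇒ sin φ = (K_p − 1)/(K_p + 1) = 0.5272.
φ = arcsin(0.5272) = 31.82°.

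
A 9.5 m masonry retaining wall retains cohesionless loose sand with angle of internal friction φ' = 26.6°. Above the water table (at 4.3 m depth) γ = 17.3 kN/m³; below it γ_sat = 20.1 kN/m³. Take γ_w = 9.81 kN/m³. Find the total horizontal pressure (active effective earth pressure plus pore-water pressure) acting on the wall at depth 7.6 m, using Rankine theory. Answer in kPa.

K_a = (1 − sin φ)/(1 + sin φ) = 0.3814.
γ' = 20.1 − 9.81 = 10.29 kN/m³.
Effective vertical stress at 7.6 m: σ'_v = 17.3×4.3 + 10.29×3.30 = 108.3 kPa.
σ'_h = K_a σ'_v = 0.3814 × 108.3 = 41.33 kPa; u = γ_w × 3.30 = 32.37 kPa.
Total σ_h = 41.33 + 32.37 = 73.70 kPa.

73.7 kPa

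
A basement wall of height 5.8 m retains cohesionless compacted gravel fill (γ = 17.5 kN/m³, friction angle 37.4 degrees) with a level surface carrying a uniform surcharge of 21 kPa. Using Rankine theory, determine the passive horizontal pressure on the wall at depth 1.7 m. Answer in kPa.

K_p = (1 + sin φ)/(1 − sin φ) = 4.094.
σ_v = γz + q = 17.5 × 1.7 + 21 = 50.75 kPa.
σ_h = K_p σ_v = 4.094 × 50.75 = 207.8 kPa.

208 kPa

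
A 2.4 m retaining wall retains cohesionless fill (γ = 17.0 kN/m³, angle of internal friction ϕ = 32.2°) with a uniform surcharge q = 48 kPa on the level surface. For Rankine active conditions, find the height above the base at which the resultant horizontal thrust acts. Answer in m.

K_a = 0.3047.
Triangular part P₁ = ½K_aγH² = 14.92 at H/3 = 0.8000 m; rectangular part P₂ = K_a q H = 35.11 at H/2 = 1.200 m.
ȳ = (P₁·0.8000 + P₂·1.200)/(P₁+P₂) = 1.081 m.

1.08 m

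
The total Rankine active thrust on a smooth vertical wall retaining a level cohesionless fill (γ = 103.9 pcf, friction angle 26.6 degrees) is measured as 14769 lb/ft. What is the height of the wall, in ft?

K_a = 0.3814. P_a = ½ K_a γ H² ⇒ H = √(2P_a/(K_a γ)).
H = √(2×14769/(0.3814×103.9)) = 27.30 ft.

27.3 ft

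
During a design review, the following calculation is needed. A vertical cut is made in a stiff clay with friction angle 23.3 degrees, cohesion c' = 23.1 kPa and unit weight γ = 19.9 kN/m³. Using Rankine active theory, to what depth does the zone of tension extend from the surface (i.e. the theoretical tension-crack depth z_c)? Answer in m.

3.53 m

K_a = tan²(45° − 23.3°/2) = 0.4331; √K_a = 0.6581.
The active pressure is zero where K_a γ z = 2c√K_a, so z_c = 2c/(γ√K_a) = 2×23.1/(19.9×0.6581) = 3.528 m.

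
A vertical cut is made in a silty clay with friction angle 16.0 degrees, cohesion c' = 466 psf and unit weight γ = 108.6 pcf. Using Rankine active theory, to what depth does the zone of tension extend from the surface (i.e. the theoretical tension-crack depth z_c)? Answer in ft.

11.4 ft

K_a = tan²(45° − 16.0°/2) = 0.5678; √K_a = 0.7536.
The active pressure is zero where K_a γ z = 2c√K_a, so z_c = 2c/(γ√K_a) = 2×466/(108.6×0.7536) = 11.39 ft.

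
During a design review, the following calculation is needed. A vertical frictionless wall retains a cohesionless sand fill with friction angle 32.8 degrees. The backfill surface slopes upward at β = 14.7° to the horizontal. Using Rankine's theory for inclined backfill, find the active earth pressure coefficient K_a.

K_a = cos β · (cos β − √(cos²β − cos²φ)) / (cos β + √(cos²β − cos²φ)).
cos β = 0.9673, cos φ = 0.8406, √(cos²β − cos²φ) = 0.4786.
K_a = 0.9673 × (0.9673 − 0.4786)/(0.9673 + 0.4786) = 0.3269.

0.327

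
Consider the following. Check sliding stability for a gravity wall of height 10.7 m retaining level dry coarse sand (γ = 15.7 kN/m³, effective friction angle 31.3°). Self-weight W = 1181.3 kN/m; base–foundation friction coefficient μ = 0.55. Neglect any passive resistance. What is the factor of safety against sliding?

K_a = tan²(45° − 31.3°/2) = 0.3162.
P_a = ½K_aγH² = 0.5×0.3162×15.7×10.7² = 284.2 kN/m, acting at H/3 = 3.567 m above the base.
FS_sliding = μW / P_a = 0.55×1181.3 / 284.2 = 2.286.

2.29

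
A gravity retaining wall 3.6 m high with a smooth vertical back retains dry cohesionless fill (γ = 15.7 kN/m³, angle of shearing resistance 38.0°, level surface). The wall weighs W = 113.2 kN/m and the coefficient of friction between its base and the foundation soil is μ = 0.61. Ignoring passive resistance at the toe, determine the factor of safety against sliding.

K_a = tan²(45° − 38.0°/2) = 0.2379.
P_a = ½K_aγH² = 0.5×0.2379×15.7×3.6² = 24.20 kN/m, acting at H/3 = 1.200 m above the base.
FS_sliding = μW / P_a = 0.61×113.2 / 24.20 = 2.853.

2.85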